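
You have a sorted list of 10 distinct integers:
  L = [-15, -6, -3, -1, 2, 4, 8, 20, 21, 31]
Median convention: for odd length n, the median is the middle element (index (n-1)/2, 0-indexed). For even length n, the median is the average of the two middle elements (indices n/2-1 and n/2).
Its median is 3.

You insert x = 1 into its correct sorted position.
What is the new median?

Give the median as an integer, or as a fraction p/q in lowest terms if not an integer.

Old list (sorted, length 10): [-15, -6, -3, -1, 2, 4, 8, 20, 21, 31]
Old median = 3
Insert x = 1
Old length even (10). Middle pair: indices 4,5 = 2,4.
New length odd (11). New median = single middle element.
x = 1: 4 elements are < x, 6 elements are > x.
New sorted list: [-15, -6, -3, -1, 1, 2, 4, 8, 20, 21, 31]
New median = 2

Answer: 2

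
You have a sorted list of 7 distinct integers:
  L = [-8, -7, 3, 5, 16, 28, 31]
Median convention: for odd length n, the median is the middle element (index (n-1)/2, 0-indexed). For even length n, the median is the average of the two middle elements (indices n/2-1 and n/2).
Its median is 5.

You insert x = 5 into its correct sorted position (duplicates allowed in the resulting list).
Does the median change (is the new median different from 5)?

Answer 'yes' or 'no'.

Old median = 5
Insert x = 5
New median = 5
Changed? no

Answer: no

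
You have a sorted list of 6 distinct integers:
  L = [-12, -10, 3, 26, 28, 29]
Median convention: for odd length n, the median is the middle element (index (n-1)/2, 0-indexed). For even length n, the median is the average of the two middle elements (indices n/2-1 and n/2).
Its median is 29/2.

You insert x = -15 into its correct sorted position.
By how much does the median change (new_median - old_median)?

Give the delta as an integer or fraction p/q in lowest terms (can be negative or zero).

Old median = 29/2
After inserting x = -15: new sorted = [-15, -12, -10, 3, 26, 28, 29]
New median = 3
Delta = 3 - 29/2 = -23/2

Answer: -23/2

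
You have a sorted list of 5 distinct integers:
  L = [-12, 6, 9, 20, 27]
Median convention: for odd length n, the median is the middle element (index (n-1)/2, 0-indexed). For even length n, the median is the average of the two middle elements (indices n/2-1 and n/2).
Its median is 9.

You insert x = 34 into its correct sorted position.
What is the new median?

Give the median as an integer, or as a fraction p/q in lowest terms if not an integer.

Old list (sorted, length 5): [-12, 6, 9, 20, 27]
Old median = 9
Insert x = 34
Old length odd (5). Middle was index 2 = 9.
New length even (6). New median = avg of two middle elements.
x = 34: 5 elements are < x, 0 elements are > x.
New sorted list: [-12, 6, 9, 20, 27, 34]
New median = 29/2

Answer: 29/2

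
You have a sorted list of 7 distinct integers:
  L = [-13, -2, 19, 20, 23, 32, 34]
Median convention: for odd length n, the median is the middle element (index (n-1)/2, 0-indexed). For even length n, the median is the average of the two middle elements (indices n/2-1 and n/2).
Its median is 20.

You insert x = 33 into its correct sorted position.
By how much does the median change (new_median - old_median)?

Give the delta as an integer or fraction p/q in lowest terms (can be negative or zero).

Old median = 20
After inserting x = 33: new sorted = [-13, -2, 19, 20, 23, 32, 33, 34]
New median = 43/2
Delta = 43/2 - 20 = 3/2

Answer: 3/2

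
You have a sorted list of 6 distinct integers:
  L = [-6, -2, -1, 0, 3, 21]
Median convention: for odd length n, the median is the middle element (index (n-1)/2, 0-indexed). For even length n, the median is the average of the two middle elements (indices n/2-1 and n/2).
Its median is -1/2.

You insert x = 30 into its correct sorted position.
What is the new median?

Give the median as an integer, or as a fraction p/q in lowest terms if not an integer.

Answer: 0

Derivation:
Old list (sorted, length 6): [-6, -2, -1, 0, 3, 21]
Old median = -1/2
Insert x = 30
Old length even (6). Middle pair: indices 2,3 = -1,0.
New length odd (7). New median = single middle element.
x = 30: 6 elements are < x, 0 elements are > x.
New sorted list: [-6, -2, -1, 0, 3, 21, 30]
New median = 0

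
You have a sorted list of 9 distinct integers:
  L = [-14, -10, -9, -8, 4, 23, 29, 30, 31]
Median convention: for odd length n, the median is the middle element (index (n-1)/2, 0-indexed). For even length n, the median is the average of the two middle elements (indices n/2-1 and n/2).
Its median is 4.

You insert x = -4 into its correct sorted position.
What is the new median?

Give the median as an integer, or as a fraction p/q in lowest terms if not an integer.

Old list (sorted, length 9): [-14, -10, -9, -8, 4, 23, 29, 30, 31]
Old median = 4
Insert x = -4
Old length odd (9). Middle was index 4 = 4.
New length even (10). New median = avg of two middle elements.
x = -4: 4 elements are < x, 5 elements are > x.
New sorted list: [-14, -10, -9, -8, -4, 4, 23, 29, 30, 31]
New median = 0

Answer: 0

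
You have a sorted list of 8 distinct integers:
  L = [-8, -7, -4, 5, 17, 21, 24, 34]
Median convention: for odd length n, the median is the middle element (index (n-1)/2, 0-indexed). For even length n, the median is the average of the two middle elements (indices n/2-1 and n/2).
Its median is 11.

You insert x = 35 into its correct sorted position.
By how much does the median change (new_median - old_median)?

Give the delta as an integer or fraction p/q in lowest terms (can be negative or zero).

Old median = 11
After inserting x = 35: new sorted = [-8, -7, -4, 5, 17, 21, 24, 34, 35]
New median = 17
Delta = 17 - 11 = 6

Answer: 6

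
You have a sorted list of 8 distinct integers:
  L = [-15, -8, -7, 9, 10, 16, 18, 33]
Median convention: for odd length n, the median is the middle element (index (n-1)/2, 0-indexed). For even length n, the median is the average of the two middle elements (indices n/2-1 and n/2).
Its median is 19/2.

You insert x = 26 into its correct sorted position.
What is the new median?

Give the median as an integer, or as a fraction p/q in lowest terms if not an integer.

Old list (sorted, length 8): [-15, -8, -7, 9, 10, 16, 18, 33]
Old median = 19/2
Insert x = 26
Old length even (8). Middle pair: indices 3,4 = 9,10.
New length odd (9). New median = single middle element.
x = 26: 7 elements are < x, 1 elements are > x.
New sorted list: [-15, -8, -7, 9, 10, 16, 18, 26, 33]
New median = 10

Answer: 10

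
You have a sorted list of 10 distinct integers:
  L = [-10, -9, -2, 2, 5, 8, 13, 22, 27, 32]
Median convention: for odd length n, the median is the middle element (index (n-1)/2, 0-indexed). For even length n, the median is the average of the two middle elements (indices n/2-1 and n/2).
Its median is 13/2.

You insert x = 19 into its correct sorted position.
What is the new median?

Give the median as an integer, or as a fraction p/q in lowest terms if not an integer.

Answer: 8

Derivation:
Old list (sorted, length 10): [-10, -9, -2, 2, 5, 8, 13, 22, 27, 32]
Old median = 13/2
Insert x = 19
Old length even (10). Middle pair: indices 4,5 = 5,8.
New length odd (11). New median = single middle element.
x = 19: 7 elements are < x, 3 elements are > x.
New sorted list: [-10, -9, -2, 2, 5, 8, 13, 19, 22, 27, 32]
New median = 8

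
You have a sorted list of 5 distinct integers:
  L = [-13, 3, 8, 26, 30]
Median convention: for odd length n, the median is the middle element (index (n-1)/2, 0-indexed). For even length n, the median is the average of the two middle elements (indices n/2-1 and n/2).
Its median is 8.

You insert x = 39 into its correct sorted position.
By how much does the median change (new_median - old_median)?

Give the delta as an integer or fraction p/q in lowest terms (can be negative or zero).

Old median = 8
After inserting x = 39: new sorted = [-13, 3, 8, 26, 30, 39]
New median = 17
Delta = 17 - 8 = 9

Answer: 9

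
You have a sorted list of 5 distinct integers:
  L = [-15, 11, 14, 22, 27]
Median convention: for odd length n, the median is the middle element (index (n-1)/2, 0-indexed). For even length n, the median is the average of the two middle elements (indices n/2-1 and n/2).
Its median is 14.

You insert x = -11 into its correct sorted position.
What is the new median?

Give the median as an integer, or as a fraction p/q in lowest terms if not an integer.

Answer: 25/2

Derivation:
Old list (sorted, length 5): [-15, 11, 14, 22, 27]
Old median = 14
Insert x = -11
Old length odd (5). Middle was index 2 = 14.
New length even (6). New median = avg of two middle elements.
x = -11: 1 elements are < x, 4 elements are > x.
New sorted list: [-15, -11, 11, 14, 22, 27]
New median = 25/2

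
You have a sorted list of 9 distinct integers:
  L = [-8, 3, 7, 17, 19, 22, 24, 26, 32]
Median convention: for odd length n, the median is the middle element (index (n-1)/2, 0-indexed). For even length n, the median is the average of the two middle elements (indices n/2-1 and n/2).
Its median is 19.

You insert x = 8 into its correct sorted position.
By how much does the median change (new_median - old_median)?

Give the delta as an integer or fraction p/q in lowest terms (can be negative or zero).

Answer: -1

Derivation:
Old median = 19
After inserting x = 8: new sorted = [-8, 3, 7, 8, 17, 19, 22, 24, 26, 32]
New median = 18
Delta = 18 - 19 = -1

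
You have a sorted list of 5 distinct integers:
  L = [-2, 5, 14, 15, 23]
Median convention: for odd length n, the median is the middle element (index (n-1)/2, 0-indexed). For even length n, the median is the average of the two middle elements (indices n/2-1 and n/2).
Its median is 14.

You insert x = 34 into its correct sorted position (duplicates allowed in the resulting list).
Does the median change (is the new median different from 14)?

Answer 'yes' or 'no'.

Answer: yes

Derivation:
Old median = 14
Insert x = 34
New median = 29/2
Changed? yes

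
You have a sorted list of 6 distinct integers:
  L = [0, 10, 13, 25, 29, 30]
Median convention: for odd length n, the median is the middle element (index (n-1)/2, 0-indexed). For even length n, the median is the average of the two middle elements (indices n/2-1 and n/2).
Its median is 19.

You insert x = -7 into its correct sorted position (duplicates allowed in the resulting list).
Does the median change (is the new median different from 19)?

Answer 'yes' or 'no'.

Old median = 19
Insert x = -7
New median = 13
Changed? yes

Answer: yes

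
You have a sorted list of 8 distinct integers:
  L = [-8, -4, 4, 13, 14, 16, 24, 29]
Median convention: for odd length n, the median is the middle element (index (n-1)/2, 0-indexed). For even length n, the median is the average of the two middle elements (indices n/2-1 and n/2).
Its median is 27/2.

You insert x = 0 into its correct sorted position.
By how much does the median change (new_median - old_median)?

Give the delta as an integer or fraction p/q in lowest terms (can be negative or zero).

Old median = 27/2
After inserting x = 0: new sorted = [-8, -4, 0, 4, 13, 14, 16, 24, 29]
New median = 13
Delta = 13 - 27/2 = -1/2

Answer: -1/2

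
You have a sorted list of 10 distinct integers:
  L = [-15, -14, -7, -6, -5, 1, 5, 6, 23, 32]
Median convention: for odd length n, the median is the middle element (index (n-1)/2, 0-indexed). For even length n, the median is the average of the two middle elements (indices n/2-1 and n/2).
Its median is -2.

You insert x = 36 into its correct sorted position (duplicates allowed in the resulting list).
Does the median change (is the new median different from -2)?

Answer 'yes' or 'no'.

Old median = -2
Insert x = 36
New median = 1
Changed? yes

Answer: yes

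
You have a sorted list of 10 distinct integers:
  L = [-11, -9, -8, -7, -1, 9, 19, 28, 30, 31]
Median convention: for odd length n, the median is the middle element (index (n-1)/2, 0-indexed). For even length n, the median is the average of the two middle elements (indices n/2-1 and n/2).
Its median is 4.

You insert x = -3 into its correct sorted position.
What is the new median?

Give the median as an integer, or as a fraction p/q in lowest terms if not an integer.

Answer: -1

Derivation:
Old list (sorted, length 10): [-11, -9, -8, -7, -1, 9, 19, 28, 30, 31]
Old median = 4
Insert x = -3
Old length even (10). Middle pair: indices 4,5 = -1,9.
New length odd (11). New median = single middle element.
x = -3: 4 elements are < x, 6 elements are > x.
New sorted list: [-11, -9, -8, -7, -3, -1, 9, 19, 28, 30, 31]
New median = -1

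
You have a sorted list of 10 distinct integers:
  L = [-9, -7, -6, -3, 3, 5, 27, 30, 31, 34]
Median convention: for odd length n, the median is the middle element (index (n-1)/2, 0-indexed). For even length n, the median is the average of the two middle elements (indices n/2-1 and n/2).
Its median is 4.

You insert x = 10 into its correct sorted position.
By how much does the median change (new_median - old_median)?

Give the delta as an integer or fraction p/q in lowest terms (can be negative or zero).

Old median = 4
After inserting x = 10: new sorted = [-9, -7, -6, -3, 3, 5, 10, 27, 30, 31, 34]
New median = 5
Delta = 5 - 4 = 1

Answer: 1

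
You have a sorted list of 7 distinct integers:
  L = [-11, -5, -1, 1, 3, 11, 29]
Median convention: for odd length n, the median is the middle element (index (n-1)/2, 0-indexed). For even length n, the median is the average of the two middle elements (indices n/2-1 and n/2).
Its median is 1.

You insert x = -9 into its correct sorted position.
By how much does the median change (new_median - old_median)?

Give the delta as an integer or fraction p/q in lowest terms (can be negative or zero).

Answer: -1

Derivation:
Old median = 1
After inserting x = -9: new sorted = [-11, -9, -5, -1, 1, 3, 11, 29]
New median = 0
Delta = 0 - 1 = -1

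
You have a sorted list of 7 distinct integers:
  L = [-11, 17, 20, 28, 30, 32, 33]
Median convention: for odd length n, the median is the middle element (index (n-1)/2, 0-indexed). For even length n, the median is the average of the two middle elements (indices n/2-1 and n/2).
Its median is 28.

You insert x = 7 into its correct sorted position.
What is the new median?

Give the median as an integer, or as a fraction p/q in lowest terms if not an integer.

Answer: 24

Derivation:
Old list (sorted, length 7): [-11, 17, 20, 28, 30, 32, 33]
Old median = 28
Insert x = 7
Old length odd (7). Middle was index 3 = 28.
New length even (8). New median = avg of two middle elements.
x = 7: 1 elements are < x, 6 elements are > x.
New sorted list: [-11, 7, 17, 20, 28, 30, 32, 33]
New median = 24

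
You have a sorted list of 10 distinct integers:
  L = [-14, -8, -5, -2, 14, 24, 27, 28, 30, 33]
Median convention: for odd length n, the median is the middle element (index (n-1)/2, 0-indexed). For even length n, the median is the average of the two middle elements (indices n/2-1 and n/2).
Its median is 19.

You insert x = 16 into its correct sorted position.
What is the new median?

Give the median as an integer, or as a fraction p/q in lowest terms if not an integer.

Answer: 16

Derivation:
Old list (sorted, length 10): [-14, -8, -5, -2, 14, 24, 27, 28, 30, 33]
Old median = 19
Insert x = 16
Old length even (10). Middle pair: indices 4,5 = 14,24.
New length odd (11). New median = single middle element.
x = 16: 5 elements are < x, 5 elements are > x.
New sorted list: [-14, -8, -5, -2, 14, 16, 24, 27, 28, 30, 33]
New median = 16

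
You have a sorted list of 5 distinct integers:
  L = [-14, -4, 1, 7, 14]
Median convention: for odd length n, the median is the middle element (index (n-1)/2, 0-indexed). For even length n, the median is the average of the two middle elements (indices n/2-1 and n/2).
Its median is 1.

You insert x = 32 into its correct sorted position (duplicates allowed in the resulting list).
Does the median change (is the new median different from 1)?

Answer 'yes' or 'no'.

Old median = 1
Insert x = 32
New median = 4
Changed? yes

Answer: yes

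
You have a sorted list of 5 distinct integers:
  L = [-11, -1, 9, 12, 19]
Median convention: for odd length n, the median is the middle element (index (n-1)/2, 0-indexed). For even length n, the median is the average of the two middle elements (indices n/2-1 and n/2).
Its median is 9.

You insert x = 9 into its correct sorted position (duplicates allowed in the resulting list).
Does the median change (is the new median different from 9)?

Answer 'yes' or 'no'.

Answer: no

Derivation:
Old median = 9
Insert x = 9
New median = 9
Changed? no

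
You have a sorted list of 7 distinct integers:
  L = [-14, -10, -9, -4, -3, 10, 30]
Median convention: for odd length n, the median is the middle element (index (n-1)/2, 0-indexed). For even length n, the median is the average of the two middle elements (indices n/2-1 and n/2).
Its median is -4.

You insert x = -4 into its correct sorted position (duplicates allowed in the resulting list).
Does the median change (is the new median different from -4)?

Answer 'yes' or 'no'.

Old median = -4
Insert x = -4
New median = -4
Changed? no

Answer: no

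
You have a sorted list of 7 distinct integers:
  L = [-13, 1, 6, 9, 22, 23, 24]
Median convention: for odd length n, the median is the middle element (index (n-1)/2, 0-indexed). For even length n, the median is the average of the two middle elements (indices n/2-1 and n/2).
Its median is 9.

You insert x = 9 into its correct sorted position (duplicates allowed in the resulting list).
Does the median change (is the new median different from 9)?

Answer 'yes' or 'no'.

Answer: no

Derivation:
Old median = 9
Insert x = 9
New median = 9
Changed? no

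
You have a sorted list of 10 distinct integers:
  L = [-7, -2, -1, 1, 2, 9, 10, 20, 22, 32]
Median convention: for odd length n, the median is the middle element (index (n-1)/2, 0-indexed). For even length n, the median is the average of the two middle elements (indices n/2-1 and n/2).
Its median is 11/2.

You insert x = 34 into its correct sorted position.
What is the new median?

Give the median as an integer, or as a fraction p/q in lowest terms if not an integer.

Answer: 9

Derivation:
Old list (sorted, length 10): [-7, -2, -1, 1, 2, 9, 10, 20, 22, 32]
Old median = 11/2
Insert x = 34
Old length even (10). Middle pair: indices 4,5 = 2,9.
New length odd (11). New median = single middle element.
x = 34: 10 elements are < x, 0 elements are > x.
New sorted list: [-7, -2, -1, 1, 2, 9, 10, 20, 22, 32, 34]
New median = 9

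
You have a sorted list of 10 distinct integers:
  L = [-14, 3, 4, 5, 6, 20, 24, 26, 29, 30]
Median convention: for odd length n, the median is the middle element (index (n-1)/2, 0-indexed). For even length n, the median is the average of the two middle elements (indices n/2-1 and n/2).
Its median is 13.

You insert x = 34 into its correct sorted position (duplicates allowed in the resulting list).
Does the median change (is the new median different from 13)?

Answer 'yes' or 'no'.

Old median = 13
Insert x = 34
New median = 20
Changed? yes

Answer: yes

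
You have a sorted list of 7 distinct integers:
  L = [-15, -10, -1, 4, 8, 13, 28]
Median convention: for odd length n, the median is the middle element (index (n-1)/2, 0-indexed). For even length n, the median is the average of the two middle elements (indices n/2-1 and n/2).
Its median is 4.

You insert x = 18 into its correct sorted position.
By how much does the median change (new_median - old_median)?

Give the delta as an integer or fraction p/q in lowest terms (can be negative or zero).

Answer: 2

Derivation:
Old median = 4
After inserting x = 18: new sorted = [-15, -10, -1, 4, 8, 13, 18, 28]
New median = 6
Delta = 6 - 4 = 2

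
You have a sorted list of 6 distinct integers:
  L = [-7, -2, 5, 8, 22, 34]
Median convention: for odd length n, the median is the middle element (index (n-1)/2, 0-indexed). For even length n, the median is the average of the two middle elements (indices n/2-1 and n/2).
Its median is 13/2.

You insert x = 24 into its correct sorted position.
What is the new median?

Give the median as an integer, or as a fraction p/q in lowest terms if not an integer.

Old list (sorted, length 6): [-7, -2, 5, 8, 22, 34]
Old median = 13/2
Insert x = 24
Old length even (6). Middle pair: indices 2,3 = 5,8.
New length odd (7). New median = single middle element.
x = 24: 5 elements are < x, 1 elements are > x.
New sorted list: [-7, -2, 5, 8, 22, 24, 34]
New median = 8

Answer: 8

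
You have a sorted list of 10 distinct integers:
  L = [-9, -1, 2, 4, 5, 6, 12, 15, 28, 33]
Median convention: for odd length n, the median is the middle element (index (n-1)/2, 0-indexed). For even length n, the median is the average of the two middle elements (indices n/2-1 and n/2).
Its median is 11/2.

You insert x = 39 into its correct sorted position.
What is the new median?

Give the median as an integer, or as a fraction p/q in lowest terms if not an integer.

Old list (sorted, length 10): [-9, -1, 2, 4, 5, 6, 12, 15, 28, 33]
Old median = 11/2
Insert x = 39
Old length even (10). Middle pair: indices 4,5 = 5,6.
New length odd (11). New median = single middle element.
x = 39: 10 elements are < x, 0 elements are > x.
New sorted list: [-9, -1, 2, 4, 5, 6, 12, 15, 28, 33, 39]
New median = 6

Answer: 6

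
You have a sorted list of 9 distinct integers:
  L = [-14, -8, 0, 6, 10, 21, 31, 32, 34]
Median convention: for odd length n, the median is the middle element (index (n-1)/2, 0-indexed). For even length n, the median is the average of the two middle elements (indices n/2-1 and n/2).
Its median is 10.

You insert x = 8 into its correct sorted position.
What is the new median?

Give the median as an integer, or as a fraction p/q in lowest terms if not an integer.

Old list (sorted, length 9): [-14, -8, 0, 6, 10, 21, 31, 32, 34]
Old median = 10
Insert x = 8
Old length odd (9). Middle was index 4 = 10.
New length even (10). New median = avg of two middle elements.
x = 8: 4 elements are < x, 5 elements are > x.
New sorted list: [-14, -8, 0, 6, 8, 10, 21, 31, 32, 34]
New median = 9

Answer: 9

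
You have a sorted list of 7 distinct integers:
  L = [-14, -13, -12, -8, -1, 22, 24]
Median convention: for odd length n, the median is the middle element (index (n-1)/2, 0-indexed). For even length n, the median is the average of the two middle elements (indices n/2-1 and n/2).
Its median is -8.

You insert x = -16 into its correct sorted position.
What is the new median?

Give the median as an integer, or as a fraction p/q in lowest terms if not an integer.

Answer: -10

Derivation:
Old list (sorted, length 7): [-14, -13, -12, -8, -1, 22, 24]
Old median = -8
Insert x = -16
Old length odd (7). Middle was index 3 = -8.
New length even (8). New median = avg of two middle elements.
x = -16: 0 elements are < x, 7 elements are > x.
New sorted list: [-16, -14, -13, -12, -8, -1, 22, 24]
New median = -10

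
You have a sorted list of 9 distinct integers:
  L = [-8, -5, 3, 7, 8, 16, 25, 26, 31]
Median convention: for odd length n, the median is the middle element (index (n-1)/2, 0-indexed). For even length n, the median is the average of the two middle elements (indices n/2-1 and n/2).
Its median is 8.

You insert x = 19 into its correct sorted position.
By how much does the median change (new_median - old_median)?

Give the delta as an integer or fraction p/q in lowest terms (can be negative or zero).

Answer: 4

Derivation:
Old median = 8
After inserting x = 19: new sorted = [-8, -5, 3, 7, 8, 16, 19, 25, 26, 31]
New median = 12
Delta = 12 - 8 = 4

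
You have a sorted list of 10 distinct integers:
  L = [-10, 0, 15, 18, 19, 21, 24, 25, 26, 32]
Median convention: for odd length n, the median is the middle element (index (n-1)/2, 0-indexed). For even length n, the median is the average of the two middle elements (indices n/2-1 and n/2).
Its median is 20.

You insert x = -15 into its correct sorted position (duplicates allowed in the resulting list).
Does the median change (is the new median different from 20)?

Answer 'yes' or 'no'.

Answer: yes

Derivation:
Old median = 20
Insert x = -15
New median = 19
Changed? yes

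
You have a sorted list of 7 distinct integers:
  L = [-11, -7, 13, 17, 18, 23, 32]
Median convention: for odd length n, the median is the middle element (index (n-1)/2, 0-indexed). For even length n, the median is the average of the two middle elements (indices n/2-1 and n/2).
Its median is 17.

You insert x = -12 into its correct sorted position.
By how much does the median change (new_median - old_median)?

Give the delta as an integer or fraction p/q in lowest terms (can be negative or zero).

Old median = 17
After inserting x = -12: new sorted = [-12, -11, -7, 13, 17, 18, 23, 32]
New median = 15
Delta = 15 - 17 = -2

Answer: -2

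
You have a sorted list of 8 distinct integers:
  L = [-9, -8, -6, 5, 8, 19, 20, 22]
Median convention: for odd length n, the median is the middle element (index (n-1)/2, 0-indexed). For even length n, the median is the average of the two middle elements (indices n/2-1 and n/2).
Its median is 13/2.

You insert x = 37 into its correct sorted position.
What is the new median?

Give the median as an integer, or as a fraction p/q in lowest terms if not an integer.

Answer: 8

Derivation:
Old list (sorted, length 8): [-9, -8, -6, 5, 8, 19, 20, 22]
Old median = 13/2
Insert x = 37
Old length even (8). Middle pair: indices 3,4 = 5,8.
New length odd (9). New median = single middle element.
x = 37: 8 elements are < x, 0 elements are > x.
New sorted list: [-9, -8, -6, 5, 8, 19, 20, 22, 37]
New median = 8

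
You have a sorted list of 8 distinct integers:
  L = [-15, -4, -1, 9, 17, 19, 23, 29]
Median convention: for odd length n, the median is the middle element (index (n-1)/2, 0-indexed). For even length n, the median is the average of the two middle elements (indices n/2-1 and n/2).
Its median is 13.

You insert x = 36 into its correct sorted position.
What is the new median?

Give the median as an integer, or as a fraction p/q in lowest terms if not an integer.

Answer: 17

Derivation:
Old list (sorted, length 8): [-15, -4, -1, 9, 17, 19, 23, 29]
Old median = 13
Insert x = 36
Old length even (8). Middle pair: indices 3,4 = 9,17.
New length odd (9). New median = single middle element.
x = 36: 8 elements are < x, 0 elements are > x.
New sorted list: [-15, -4, -1, 9, 17, 19, 23, 29, 36]
New median = 17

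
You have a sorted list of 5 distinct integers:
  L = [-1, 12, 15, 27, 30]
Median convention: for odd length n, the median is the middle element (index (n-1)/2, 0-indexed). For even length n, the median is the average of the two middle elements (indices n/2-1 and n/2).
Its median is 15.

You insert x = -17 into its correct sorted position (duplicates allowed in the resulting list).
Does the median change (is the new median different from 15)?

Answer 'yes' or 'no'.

Old median = 15
Insert x = -17
New median = 27/2
Changed? yes

Answer: yes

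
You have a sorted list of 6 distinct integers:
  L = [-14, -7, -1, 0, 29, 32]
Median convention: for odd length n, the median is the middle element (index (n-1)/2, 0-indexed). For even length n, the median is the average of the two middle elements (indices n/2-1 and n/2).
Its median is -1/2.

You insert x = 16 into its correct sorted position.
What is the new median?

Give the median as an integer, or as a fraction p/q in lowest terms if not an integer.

Old list (sorted, length 6): [-14, -7, -1, 0, 29, 32]
Old median = -1/2
Insert x = 16
Old length even (6). Middle pair: indices 2,3 = -1,0.
New length odd (7). New median = single middle element.
x = 16: 4 elements are < x, 2 elements are > x.
New sorted list: [-14, -7, -1, 0, 16, 29, 32]
New median = 0

Answer: 0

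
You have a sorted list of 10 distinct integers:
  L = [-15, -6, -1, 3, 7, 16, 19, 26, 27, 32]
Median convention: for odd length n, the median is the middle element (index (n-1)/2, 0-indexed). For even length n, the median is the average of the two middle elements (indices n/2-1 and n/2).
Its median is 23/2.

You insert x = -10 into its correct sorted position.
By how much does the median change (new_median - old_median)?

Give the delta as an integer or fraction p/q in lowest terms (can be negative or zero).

Old median = 23/2
After inserting x = -10: new sorted = [-15, -10, -6, -1, 3, 7, 16, 19, 26, 27, 32]
New median = 7
Delta = 7 - 23/2 = -9/2

Answer: -9/2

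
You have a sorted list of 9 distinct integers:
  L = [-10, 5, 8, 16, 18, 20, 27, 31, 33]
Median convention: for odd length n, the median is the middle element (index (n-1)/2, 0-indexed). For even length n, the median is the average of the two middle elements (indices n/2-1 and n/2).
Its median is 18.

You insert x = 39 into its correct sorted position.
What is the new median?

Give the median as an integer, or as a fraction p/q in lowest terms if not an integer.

Old list (sorted, length 9): [-10, 5, 8, 16, 18, 20, 27, 31, 33]
Old median = 18
Insert x = 39
Old length odd (9). Middle was index 4 = 18.
New length even (10). New median = avg of two middle elements.
x = 39: 9 elements are < x, 0 elements are > x.
New sorted list: [-10, 5, 8, 16, 18, 20, 27, 31, 33, 39]
New median = 19

Answer: 19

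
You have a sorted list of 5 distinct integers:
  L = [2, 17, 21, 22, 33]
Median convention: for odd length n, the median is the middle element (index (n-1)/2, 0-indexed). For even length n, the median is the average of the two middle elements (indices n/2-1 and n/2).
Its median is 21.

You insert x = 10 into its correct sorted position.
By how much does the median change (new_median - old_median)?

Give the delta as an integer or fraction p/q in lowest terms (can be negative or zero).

Answer: -2

Derivation:
Old median = 21
After inserting x = 10: new sorted = [2, 10, 17, 21, 22, 33]
New median = 19
Delta = 19 - 21 = -2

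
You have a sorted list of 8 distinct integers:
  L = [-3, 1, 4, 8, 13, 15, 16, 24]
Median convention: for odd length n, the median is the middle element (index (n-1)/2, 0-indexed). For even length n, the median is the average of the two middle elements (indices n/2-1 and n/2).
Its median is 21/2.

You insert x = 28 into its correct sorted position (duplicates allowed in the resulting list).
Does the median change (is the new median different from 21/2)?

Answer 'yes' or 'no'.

Answer: yes

Derivation:
Old median = 21/2
Insert x = 28
New median = 13
Changed? yes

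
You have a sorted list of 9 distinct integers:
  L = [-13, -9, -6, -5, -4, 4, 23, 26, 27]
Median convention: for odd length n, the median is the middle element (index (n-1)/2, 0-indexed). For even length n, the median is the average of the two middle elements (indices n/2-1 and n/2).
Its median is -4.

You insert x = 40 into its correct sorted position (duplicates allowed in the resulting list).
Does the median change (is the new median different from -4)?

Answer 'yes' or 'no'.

Answer: yes

Derivation:
Old median = -4
Insert x = 40
New median = 0
Changed? yes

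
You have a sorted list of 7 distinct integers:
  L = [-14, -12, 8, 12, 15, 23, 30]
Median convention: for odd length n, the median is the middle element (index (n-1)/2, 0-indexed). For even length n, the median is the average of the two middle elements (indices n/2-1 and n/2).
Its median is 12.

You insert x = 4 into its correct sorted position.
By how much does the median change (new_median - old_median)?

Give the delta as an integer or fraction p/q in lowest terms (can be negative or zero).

Answer: -2

Derivation:
Old median = 12
After inserting x = 4: new sorted = [-14, -12, 4, 8, 12, 15, 23, 30]
New median = 10
Delta = 10 - 12 = -2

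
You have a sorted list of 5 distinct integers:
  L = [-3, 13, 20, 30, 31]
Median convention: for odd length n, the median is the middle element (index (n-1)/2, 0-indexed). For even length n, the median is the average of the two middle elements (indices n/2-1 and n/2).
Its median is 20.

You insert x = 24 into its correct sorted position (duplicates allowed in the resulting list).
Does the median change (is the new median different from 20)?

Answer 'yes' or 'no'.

Old median = 20
Insert x = 24
New median = 22
Changed? yes

Answer: yes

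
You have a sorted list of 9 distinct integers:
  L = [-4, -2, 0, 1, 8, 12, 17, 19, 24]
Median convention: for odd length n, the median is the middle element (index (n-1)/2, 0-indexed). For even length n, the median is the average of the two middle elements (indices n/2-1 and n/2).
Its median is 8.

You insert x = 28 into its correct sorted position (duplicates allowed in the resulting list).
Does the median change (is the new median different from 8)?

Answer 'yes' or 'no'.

Old median = 8
Insert x = 28
New median = 10
Changed? yes

Answer: yes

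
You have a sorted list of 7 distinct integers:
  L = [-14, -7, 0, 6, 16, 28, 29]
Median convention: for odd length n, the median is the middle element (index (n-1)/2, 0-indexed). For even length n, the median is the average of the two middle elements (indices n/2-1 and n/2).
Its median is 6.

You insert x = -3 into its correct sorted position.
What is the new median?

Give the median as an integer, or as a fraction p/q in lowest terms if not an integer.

Answer: 3

Derivation:
Old list (sorted, length 7): [-14, -7, 0, 6, 16, 28, 29]
Old median = 6
Insert x = -3
Old length odd (7). Middle was index 3 = 6.
New length even (8). New median = avg of two middle elements.
x = -3: 2 elements are < x, 5 elements are > x.
New sorted list: [-14, -7, -3, 0, 6, 16, 28, 29]
New median = 3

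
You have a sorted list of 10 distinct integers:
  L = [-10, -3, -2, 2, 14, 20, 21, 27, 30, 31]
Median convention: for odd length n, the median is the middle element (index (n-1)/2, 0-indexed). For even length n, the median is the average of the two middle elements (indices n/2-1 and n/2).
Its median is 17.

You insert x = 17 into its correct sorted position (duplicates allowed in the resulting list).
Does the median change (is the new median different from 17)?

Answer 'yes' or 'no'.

Answer: no

Derivation:
Old median = 17
Insert x = 17
New median = 17
Changed? no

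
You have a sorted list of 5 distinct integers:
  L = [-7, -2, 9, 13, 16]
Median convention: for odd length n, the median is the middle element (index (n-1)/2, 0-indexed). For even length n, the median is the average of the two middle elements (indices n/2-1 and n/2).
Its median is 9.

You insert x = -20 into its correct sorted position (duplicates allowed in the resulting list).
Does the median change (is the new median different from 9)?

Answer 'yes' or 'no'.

Old median = 9
Insert x = -20
New median = 7/2
Changed? yes

Answer: yes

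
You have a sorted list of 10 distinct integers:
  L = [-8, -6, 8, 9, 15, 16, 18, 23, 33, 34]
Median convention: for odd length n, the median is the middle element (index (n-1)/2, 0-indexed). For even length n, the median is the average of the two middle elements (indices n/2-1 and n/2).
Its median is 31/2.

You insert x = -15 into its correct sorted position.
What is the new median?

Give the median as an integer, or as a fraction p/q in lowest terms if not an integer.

Old list (sorted, length 10): [-8, -6, 8, 9, 15, 16, 18, 23, 33, 34]
Old median = 31/2
Insert x = -15
Old length even (10). Middle pair: indices 4,5 = 15,16.
New length odd (11). New median = single middle element.
x = -15: 0 elements are < x, 10 elements are > x.
New sorted list: [-15, -8, -6, 8, 9, 15, 16, 18, 23, 33, 34]
New median = 15

Answer: 15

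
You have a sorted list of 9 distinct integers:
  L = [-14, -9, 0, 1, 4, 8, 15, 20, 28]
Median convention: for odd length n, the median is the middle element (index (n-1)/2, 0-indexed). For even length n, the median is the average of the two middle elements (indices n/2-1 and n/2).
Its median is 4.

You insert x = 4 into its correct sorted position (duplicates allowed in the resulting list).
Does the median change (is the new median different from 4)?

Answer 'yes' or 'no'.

Old median = 4
Insert x = 4
New median = 4
Changed? no

Answer: no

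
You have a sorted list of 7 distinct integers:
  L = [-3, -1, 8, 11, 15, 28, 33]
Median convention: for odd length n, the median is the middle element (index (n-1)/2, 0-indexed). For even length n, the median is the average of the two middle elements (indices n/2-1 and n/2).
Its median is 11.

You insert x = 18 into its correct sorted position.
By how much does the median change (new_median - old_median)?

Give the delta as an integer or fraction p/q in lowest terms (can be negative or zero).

Answer: 2

Derivation:
Old median = 11
After inserting x = 18: new sorted = [-3, -1, 8, 11, 15, 18, 28, 33]
New median = 13
Delta = 13 - 11 = 2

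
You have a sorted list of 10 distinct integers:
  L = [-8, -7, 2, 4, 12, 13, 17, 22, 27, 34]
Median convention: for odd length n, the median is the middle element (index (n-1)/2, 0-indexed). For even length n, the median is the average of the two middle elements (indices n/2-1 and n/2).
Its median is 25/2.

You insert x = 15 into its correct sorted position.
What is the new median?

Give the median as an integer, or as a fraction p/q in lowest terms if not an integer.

Old list (sorted, length 10): [-8, -7, 2, 4, 12, 13, 17, 22, 27, 34]
Old median = 25/2
Insert x = 15
Old length even (10). Middle pair: indices 4,5 = 12,13.
New length odd (11). New median = single middle element.
x = 15: 6 elements are < x, 4 elements are > x.
New sorted list: [-8, -7, 2, 4, 12, 13, 15, 17, 22, 27, 34]
New median = 13

Answer: 13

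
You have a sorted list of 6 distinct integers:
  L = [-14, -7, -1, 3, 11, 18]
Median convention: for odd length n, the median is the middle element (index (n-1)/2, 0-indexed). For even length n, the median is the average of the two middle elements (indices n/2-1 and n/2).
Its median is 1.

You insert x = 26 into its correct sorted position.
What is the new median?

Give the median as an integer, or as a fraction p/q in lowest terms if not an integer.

Answer: 3

Derivation:
Old list (sorted, length 6): [-14, -7, -1, 3, 11, 18]
Old median = 1
Insert x = 26
Old length even (6). Middle pair: indices 2,3 = -1,3.
New length odd (7). New median = single middle element.
x = 26: 6 elements are < x, 0 elements are > x.
New sorted list: [-14, -7, -1, 3, 11, 18, 26]
New median = 3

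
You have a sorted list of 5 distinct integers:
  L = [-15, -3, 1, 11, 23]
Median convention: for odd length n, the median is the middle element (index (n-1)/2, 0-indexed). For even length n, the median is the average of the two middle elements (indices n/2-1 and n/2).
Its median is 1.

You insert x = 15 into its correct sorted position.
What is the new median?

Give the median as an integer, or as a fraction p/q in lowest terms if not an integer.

Answer: 6

Derivation:
Old list (sorted, length 5): [-15, -3, 1, 11, 23]
Old median = 1
Insert x = 15
Old length odd (5). Middle was index 2 = 1.
New length even (6). New median = avg of two middle elements.
x = 15: 4 elements are < x, 1 elements are > x.
New sorted list: [-15, -3, 1, 11, 15, 23]
New median = 6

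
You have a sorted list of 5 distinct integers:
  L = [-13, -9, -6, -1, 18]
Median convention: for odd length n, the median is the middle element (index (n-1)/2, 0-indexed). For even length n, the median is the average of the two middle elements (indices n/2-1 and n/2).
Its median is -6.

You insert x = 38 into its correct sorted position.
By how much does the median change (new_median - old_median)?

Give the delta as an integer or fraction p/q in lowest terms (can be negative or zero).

Answer: 5/2

Derivation:
Old median = -6
After inserting x = 38: new sorted = [-13, -9, -6, -1, 18, 38]
New median = -7/2
Delta = -7/2 - -6 = 5/2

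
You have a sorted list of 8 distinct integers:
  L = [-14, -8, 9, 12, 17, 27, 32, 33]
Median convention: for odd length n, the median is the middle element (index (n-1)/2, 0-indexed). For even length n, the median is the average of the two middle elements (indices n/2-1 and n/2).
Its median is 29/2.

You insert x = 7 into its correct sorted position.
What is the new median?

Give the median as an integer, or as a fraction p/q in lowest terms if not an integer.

Old list (sorted, length 8): [-14, -8, 9, 12, 17, 27, 32, 33]
Old median = 29/2
Insert x = 7
Old length even (8). Middle pair: indices 3,4 = 12,17.
New length odd (9). New median = single middle element.
x = 7: 2 elements are < x, 6 elements are > x.
New sorted list: [-14, -8, 7, 9, 12, 17, 27, 32, 33]
New median = 12

Answer: 12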